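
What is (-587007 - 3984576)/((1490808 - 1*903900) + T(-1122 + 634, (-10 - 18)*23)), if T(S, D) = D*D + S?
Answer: -4571583/1001156 ≈ -4.5663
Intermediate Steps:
T(S, D) = S + D**2 (T(S, D) = D**2 + S = S + D**2)
(-587007 - 3984576)/((1490808 - 1*903900) + T(-1122 + 634, (-10 - 18)*23)) = (-587007 - 3984576)/((1490808 - 1*903900) + ((-1122 + 634) + ((-10 - 18)*23)**2)) = -4571583/((1490808 - 903900) + (-488 + (-28*23)**2)) = -4571583/(586908 + (-488 + (-644)**2)) = -4571583/(586908 + (-488 + 414736)) = -4571583/(586908 + 414248) = -4571583/1001156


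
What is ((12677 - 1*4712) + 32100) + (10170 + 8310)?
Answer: 58545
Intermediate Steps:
((12677 - 1*4712) + 32100) + (10170 + 8310) = ((12677 - 4712) + 32100) + 18480 = (7965 + 32100) + 18480 = 40065 + 18480 = 58545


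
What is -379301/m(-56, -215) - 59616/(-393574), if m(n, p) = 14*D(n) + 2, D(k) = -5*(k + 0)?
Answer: -74524598911/771798614 ≈ -96.560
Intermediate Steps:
D(k) = -5*k
m(n, p) = 2 - 70*n (m(n, p) = 14*(-5*n) + 2 = -70*n + 2 = 2 - 70*n)
-379301/m(-56, -215) - 59616/(-393574) = -379301/(2 - 70*(-56)) - 59616/(-393574) = -379301/(2 + 3920) - 59616*(-1/393574) = -379301/3922 + 29808/196787 = -74524598911/771798614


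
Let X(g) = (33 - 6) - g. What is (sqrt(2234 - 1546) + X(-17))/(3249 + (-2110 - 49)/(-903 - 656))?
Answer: 34298/2533675 + 3118*sqrt(43)/2533675 ≈ 0.021607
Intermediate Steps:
X(g) = 27 - g
(sqrt(2234 - 1546) + X(-17))/(3249 + (-2110 - 49)/(-903 - 656)) = (sqrt(2234 - 1546) + (27 - 1*(-17)))/(3249 + (-2110 - 49)/(-903 - 656)) = (sqrt(688) + (27 + 17))/(3249 - 2159/(-1559)) = (4*sqrt(43) + 44)/(3249 - 2159*(-1/1559)) = (44 + 4*sqrt(43))/(3249 + 2159/1559) = (44 + 4*sqrt(43))/(5067350/1559) = (44 + 4*sqrt(43))*(1559/5067350) = 34298/2533675 + 3118*sqrt(43)/2533675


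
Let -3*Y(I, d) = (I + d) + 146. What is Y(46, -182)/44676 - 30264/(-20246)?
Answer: 1014005233/678382722 ≈ 1.4947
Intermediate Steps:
Y(I, d) = -146/3 - I/3 - d/3 (Y(I, d) = -((I + d) + 146)/3 = -(146 + I + d)/3 = -146/3 - I/3 - d/3)
Y(46, -182)/44676 - 30264/(-20246) = (-146/3 - ⅓*46 - ⅓*(-182))/44676 - 30264/(-20246) = (-146/3 - 46/3 + 182/3)*(1/44676) - 30264*(-1/20246) = -10/3*1/44676 + 15132/10123 = -5/67014 + 15132/10123 = 1014005233/678382722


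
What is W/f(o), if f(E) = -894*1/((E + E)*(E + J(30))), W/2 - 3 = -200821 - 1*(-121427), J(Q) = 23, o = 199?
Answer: 2338223732/149 ≈ 1.5693e+7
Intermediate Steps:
W = -158782 (W = 6 + 2*(-200821 - 1*(-121427)) = 6 + 2*(-200821 + 121427) = 6 + 2*(-79394) = 6 - 158788 = -158782)
f(E) = -447/(E*(23 + E)) (f(E) = -894*1/((E + 23)*(E + E)) = -894*1/(2*E*(23 + E)) = -447/(E*(23 + E)))
W/f(o) = -158782/((-447/(199*(23 + 199)))) = -158782/((-447*1/199/222)) = -158782/((-447*1/199*1/222)) = -158782/(-149/14726) = -158782*(-14726/149) = 2338223732/149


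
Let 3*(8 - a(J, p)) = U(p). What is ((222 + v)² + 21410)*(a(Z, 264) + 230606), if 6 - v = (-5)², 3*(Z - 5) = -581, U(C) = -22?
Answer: 14441277272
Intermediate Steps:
Z = -566/3 (Z = 5 + (⅓)*(-581) = 5 - 581/3 = -566/3 ≈ -188.67)
a(J, p) = 46/3 (a(J, p) = 8 - ⅓*(-22) = 8 + 22/3 = 46/3)
v = -19 (v = 6 - 1*(-5)² = 6 - 1*25 = 6 - 25 = -19)
((222 + v)² + 21410)*(a(Z, 264) + 230606) = ((222 - 19)² + 21410)*(46/3 + 230606) = (203² + 21410)*(691864/3) = (41209 + 21410)*(691864/3) = 62619*(691864/3) = 14441277272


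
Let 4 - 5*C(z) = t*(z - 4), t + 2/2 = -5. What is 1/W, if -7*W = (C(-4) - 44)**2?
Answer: -175/69696 ≈ -0.0025109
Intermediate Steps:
t = -6 (t = -1 - 5 = -6)
C(z) = -4 + 6*z/5 (C(z) = 4/5 - (-6)*(z - 4)/5 = 4/5 - (-6)*(-4 + z)/5 = 4/5 - (24 - 6*z)/5 = 4/5 + (-24/5 + 6*z/5) = -4 + 6*z/5)
W = -69696/175 (W = -((-4 + (6/5)*(-4)) - 44)**2/7 = -((-4 - 24/5) - 44)**2/7 = -(-44/5 - 44)**2/7 = -(-264/5)**2/7 = -1/7*69696/25 = -69696/175 ≈ -398.26)
1/W = 1/(-69696/175) = -175/69696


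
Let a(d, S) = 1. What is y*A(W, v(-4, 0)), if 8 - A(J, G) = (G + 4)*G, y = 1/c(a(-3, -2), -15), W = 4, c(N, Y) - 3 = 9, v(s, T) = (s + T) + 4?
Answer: 2/3 ≈ 0.66667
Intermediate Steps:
v(s, T) = 4 + T + s (v(s, T) = (T + s) + 4 = 4 + T + s)
c(N, Y) = 12 (c(N, Y) = 3 + 9 = 12)
y = 1/12 ≈ 0.083333
A(J, G) = 8 - G*(4 + G) (A(J, G) = 8 - (G + 4)*G = 8 - (4 + G)*G = 8 - G*(4 + G))
y*A(W, v(-4, 0)) = (8 - (4 + 0 - 4)**2 - 4*(4 + 0 - 4))/12 = (8 - 1*0**2 - 4*0)/12 = (8 - 1*0 + 0)/12 = (8 + 0 + 0)/12 = (1/12)*8 = 2/3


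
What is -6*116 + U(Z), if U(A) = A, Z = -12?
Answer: -708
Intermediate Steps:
-6*116 + U(Z) = -6*116 - 12 = -696 - 12 = -708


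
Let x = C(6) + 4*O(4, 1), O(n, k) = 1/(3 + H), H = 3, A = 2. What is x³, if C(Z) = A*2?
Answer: 2744/27 ≈ 101.63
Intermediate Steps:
O(n, k) = ⅙ (O(n, k) = 1/(3 + 3) = 1/6 = ⅙)
C(Z) = 4 (C(Z) = 2*2 = 4)
x = 14/3 (x = 4 + 4*(⅙) = 4 + ⅔ = 14/3 ≈ 4.6667)
x³ = (14/3)³ = 2744/27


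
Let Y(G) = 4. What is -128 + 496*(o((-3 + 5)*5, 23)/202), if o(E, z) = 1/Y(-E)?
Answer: -12866/101 ≈ -127.39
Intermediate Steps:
o(E, z) = ¼ (o(E, z) = 1/4 = ¼)
-128 + 496*(o((-3 + 5)*5, 23)/202) = -128 + 496*((¼)/202) = -128 + 496*((¼)*(1/202)) = -128 + 496*(1/808) = -128 + 62/101 = -12866/101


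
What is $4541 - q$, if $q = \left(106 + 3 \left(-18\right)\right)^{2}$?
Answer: $1837$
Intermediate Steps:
$q = 2704$ ($q = \left(106 - 54\right)^{2} = 52^{2} = 2704$)
$4541 - q = 4541 - 2704 = 1837$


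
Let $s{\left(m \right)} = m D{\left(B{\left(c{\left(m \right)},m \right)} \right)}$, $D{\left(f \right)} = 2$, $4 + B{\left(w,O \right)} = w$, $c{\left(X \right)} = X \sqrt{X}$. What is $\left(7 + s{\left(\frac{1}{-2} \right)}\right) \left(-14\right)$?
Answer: $-84$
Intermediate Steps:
$c{\left(X \right)} = X^{\frac{3}{2}}$
$B{\left(w,O \right)} = -4 + w$
$s{\left(m \right)} = 2 m$ ($s{\left(m \right)} = m 2 = 2 m$)
$\left(7 + s{\left(\frac{1}{-2} \right)}\right) \left(-14\right) = \left(7 + \frac{2}{-2}\right) \left(-14\right) = \left(7 + 2 \left(- \frac{1}{2}\right)\right) \left(-14\right) = \left(7 - 1\right) \left(-14\right) = 6 \left(-14\right) = -84$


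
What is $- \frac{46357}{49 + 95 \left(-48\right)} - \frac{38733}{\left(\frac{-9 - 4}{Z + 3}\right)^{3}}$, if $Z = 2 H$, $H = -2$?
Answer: $- \frac{5606018}{762359} \approx -7.3535$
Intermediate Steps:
$Z = -4$ ($Z = 2 \left(-2\right) = -4$)
$- \frac{46357}{49 + 95 \left(-48\right)} - \frac{38733}{\left(\frac{-9 - 4}{Z + 3}\right)^{3}} = - \frac{46357}{49 + 95 \left(-48\right)} - \frac{38733}{\left(\frac{-9 - 4}{-4 + 3}\right)^{3}} = - \frac{46357}{49 - 4560} - \frac{38733}{\left(- \frac{13}{-1}\right)^{3}} = - \frac{46357}{-4511} - \frac{38733}{\left(\left(-13\right) \left(-1\right)\right)^{3}} = \left(-46357\right) \left(- \frac{1}{4511}\right) - \frac{38733}{13^{3}} = \frac{46357}{4511} - \frac{38733}{2197} = - \frac{5606018}{762359}$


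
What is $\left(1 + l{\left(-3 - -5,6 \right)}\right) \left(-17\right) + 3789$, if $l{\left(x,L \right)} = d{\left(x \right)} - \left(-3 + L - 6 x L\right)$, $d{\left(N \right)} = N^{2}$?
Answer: $2531$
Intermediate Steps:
$l{\left(x,L \right)} = 3 + x^{2} - L + 6 L x$ ($l{\left(x,L \right)} = x^{2} - \left(-3 + L - 6 x L\right) = x^{2} - \left(-3 + L - 6 L x\right) = x^{2} + \left(3 - L + 6 L x\right) = 3 + x^{2} - L + 6 L x$)
$\left(1 + l{\left(-3 - -5,6 \right)}\right) \left(-17\right) + 3789 = \left(1 + \left(3 + \left(-3 - -5\right)^{2} - 6 + 6 \cdot 6 \left(-3 - -5\right)\right)\right) \left(-17\right) + 3789 = \left(1 + \left(3 + \left(-3 + 5\right)^{2} - 6 + 6 \cdot 6 \left(-3 + 5\right)\right)\right) \left(-17\right) + 3789 = \left(1 + \left(3 + 2^{2} - 6 + 6 \cdot 6 \cdot 2\right)\right) \left(-17\right) + 3789 = \left(1 + \left(3 + 4 - 6 + 72\right)\right) \left(-17\right) + 3789 = \left(1 + 73\right) \left(-17\right) + 3789 = 74 \left(-17\right) + 3789 = -1258 + 3789 = 2531$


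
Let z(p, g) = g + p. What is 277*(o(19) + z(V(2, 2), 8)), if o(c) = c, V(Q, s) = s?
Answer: 8033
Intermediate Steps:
277*(o(19) + z(V(2, 2), 8)) = 277*(19 + (8 + 2)) = 277*(19 + 10) = 277*29 = 8033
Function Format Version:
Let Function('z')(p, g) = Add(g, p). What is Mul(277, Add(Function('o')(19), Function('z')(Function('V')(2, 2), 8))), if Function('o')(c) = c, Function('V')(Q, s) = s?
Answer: 8033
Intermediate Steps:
Mul(277, Add(Function('o')(19), Function('z')(Function('V')(2, 2), 8))) = Mul(277, Add(19, Add(8, 2))) = Mul(277, Add(19, 10)) = Mul(277, 29) = 8033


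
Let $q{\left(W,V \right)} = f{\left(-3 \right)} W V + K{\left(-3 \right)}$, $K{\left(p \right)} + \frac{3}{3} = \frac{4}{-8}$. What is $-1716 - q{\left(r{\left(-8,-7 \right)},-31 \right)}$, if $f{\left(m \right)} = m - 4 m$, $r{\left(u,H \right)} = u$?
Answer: $- \frac{7893}{2} \approx -3946.5$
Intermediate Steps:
$K{\left(p \right)} = - \frac{3}{2}$ ($K{\left(p \right)} = -1 + \frac{4}{-8} = -1 + 4 \left(- \frac{1}{8}\right) = -1 - \frac{1}{2} = - \frac{3}{2}$)
$f{\left(m \right)} = - 3 m$
$q{\left(W,V \right)} = - \frac{3}{2} + 9 V W$ ($q{\left(W,V \right)} = \left(-3\right) \left(-3\right) W V - \frac{3}{2} = 9 W V - \frac{3}{2} = 9 V W - \frac{3}{2} = - \frac{3}{2} + 9 V W$)
$-1716 - q{\left(r{\left(-8,-7 \right)},-31 \right)} = -1716 - \left(- \frac{3}{2} + 9 \left(-31\right) \left(-8\right)\right) = -1716 - \left(- \frac{3}{2} + 2232\right) = -1716 - \frac{4461}{2} = - \frac{7893}{2}$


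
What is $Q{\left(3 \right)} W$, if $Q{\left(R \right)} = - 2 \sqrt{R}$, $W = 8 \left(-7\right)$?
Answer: $112 \sqrt{3} \approx 193.99$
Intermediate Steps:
$W = -56$
$Q{\left(3 \right)} W = - 2 \sqrt{3} \left(-56\right) = 112 \sqrt{3}$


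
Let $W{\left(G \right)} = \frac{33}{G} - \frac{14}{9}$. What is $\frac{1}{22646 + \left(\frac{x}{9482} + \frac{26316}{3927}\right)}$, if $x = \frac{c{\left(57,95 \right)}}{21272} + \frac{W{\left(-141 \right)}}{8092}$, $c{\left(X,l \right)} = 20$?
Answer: $\frac{12328677430344}{279277847238557837} \approx 4.4145 \cdot 10^{-5}$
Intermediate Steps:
$W{\left(G \right)} = - \frac{14}{9} + \frac{33}{G}$ ($W{\left(G \right)} = \frac{33}{G} - \frac{14}{9} = - \frac{14}{9} + \frac{33}{G}$)
$x = \frac{6544427}{9101533644}$ ($x = \frac{20}{21272} + \frac{- \frac{14}{9} + \frac{33}{-141}}{8092} = 20 \cdot \frac{1}{21272} + \left(- \frac{14}{9} + 33 \left(- \frac{1}{141}\right)\right) \frac{1}{8092} = \frac{5}{5318} + \left(- \frac{14}{9} - \frac{11}{47}\right) \frac{1}{8092} = \frac{5}{5318} - \frac{757}{3422916} = \frac{6544427}{9101533644} \approx 0.00071905$)
$\frac{1}{22646 + \left(\frac{x}{9482} + \frac{26316}{3927}\right)} = \frac{1}{22646 + \left(\frac{6544427}{9101533644 \cdot 9482} + \frac{26316}{3927}\right)} = \frac{1}{22646 + \left(\frac{6544427}{9101533644} \cdot \frac{1}{9482} + 26316 \cdot \frac{1}{3927}\right)} = \frac{1}{22646 + \left(\frac{6544427}{86300742012408} + \frac{516}{77}\right)} = \frac{1}{22646 + \frac{82618150987613}{12328677430344}} = \frac{1}{\frac{279277847238557837}{12328677430344}} = \frac{12328677430344}{279277847238557837}$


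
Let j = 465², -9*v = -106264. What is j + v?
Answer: 2052289/9 ≈ 2.2803e+5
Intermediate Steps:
v = 106264/9 (v = -⅑*(-106264) = 106264/9 ≈ 11807.)
j = 216225
j + v = 216225 + 106264/9 = 2052289/9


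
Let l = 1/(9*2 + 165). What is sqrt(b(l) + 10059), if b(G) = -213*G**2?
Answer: sqrt(336865638)/183 ≈ 100.29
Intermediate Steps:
l = 1/183 (l = 1/(18 + 165) = 1/183 ≈ 0.0054645)
sqrt(b(l) + 10059) = sqrt(-213*(1/183)**2 + 10059) = sqrt(-213*1/33489 + 10059) = sqrt(-71/11163 + 10059) = sqrt(112288546/11163) = sqrt(336865638)/183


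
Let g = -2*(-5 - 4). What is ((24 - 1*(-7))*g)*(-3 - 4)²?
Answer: 27342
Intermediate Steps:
g = 18 (g = -2*(-9) = 18)
((24 - 1*(-7))*g)*(-3 - 4)² = ((24 - 1*(-7))*18)*(-3 - 4)² = ((24 + 7)*18)*(-7)² = (31*18)*49 = 558*49 = 27342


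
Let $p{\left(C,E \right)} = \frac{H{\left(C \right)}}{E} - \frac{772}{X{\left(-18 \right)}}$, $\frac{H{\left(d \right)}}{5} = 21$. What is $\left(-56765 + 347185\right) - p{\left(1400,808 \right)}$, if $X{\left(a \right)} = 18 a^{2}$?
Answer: $\frac{171066674867}{589032} \approx 2.9042 \cdot 10^{5}$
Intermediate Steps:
$H{\left(d \right)} = 105$ ($H{\left(d \right)} = 5 \cdot 21 = 105$)
$p{\left(C,E \right)} = - \frac{193}{1458} + \frac{105}{E}$ ($p{\left(C,E \right)} = \frac{105}{E} - \frac{772}{18 \left(-18\right)^{2}} = \frac{105}{E} - \frac{772}{18 \cdot 324} = \frac{105}{E} - \frac{772}{5832} = \frac{105}{E} - \frac{193}{1458} = - \frac{193}{1458} + \frac{105}{E}$)
$\left(-56765 + 347185\right) - p{\left(1400,808 \right)} = \left(-56765 + 347185\right) - \left(- \frac{193}{1458} + \frac{105}{808}\right) = 290420 - \left(- \frac{193}{1458} + 105 \cdot \frac{1}{808}\right) = 290420 - \left(- \frac{193}{1458} + \frac{105}{808}\right) = 290420 - - \frac{1427}{589032} = 290420 + \frac{1427}{589032} = \frac{171066674867}{589032}$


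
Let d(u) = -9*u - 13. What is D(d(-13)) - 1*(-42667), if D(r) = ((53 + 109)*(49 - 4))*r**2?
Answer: 78891307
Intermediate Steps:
d(u) = -13 - 9*u
D(r) = 7290*r**2 (D(r) = (162*45)*r**2 = 7290*r**2)
D(d(-13)) - 1*(-42667) = 7290*(-13 - 9*(-13))**2 - 1*(-42667) = 7290*(-13 + 117)**2 + 42667 = 7290*104**2 + 42667 = 7290*10816 + 42667 = 78848640 + 42667 = 78891307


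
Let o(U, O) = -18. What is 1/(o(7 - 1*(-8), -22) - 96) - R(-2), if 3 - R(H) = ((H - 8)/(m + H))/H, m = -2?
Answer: -971/228 ≈ -4.2588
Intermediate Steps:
R(H) = 3 - (-8 + H)/(H*(-2 + H)) (R(H) = 3 - (H - 8)/(-2 + H)/H = 3 - (-8 + H)/(-2 + H)/H = 3 - (-8 + H)/(H*(-2 + H)))
1/(o(7 - 1*(-8), -22) - 96) - R(-2) = 1/(-18 - 96) - (8 - 7*(-2) + 3*(-2)²)/((-2)*(-2 - 2)) = 1/(-114) - (-1)*(8 + 14 + 3*4)/(2*(-4)) = -1/114 - (-1)*(-1)*(8 + 14 + 12)/(2*4) = -1/114 - (-1)*(-1)*34/(2*4) = -1/114 - 1*17/4 = -1/114 - 17/4 = -971/228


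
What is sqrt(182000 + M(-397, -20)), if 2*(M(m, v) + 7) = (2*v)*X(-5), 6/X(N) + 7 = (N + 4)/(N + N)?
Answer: sqrt(96283497)/23 ≈ 426.63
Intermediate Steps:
X(N) = 6/(-7 + (4 + N)/(2*N)) (X(N) = 6/(-7 + (N + 4)/(N + N)) = 6/(-7 + (4 + N)/((2*N))) = 6/(-7 + (4 + N)*(1/(2*N))) = 6/(-7 + (4 + N)/(2*N)))
M(m, v) = -7 - 20*v/23 (M(m, v) = -7 + ((2*v)*(-12*(-5)/(-4 + 13*(-5))))/2 = -7 + ((2*v)*(-12*(-5)/(-4 - 65)))/2 = -7 + ((2*v)*(-12*(-5)/(-69)))/2 = -7 + ((2*v)*(-12*(-5)*(-1/69)))/2 = -7 + ((2*v)*(-20/23))/2 = -7 + (-40*v/23)/2 = -7 - 20*v/23)
sqrt(182000 + M(-397, -20)) = sqrt(182000 + (-7 - 20/23*(-20))) = sqrt(182000 + (-7 + 400/23)) = sqrt(182000 + 239/23) = sqrt(4186239/23) = sqrt(96283497)/23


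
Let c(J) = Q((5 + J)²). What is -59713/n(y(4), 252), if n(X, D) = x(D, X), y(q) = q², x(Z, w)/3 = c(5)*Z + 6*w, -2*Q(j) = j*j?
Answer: 59713/3779712 ≈ 0.015798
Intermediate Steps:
Q(j) = -j²/2 (Q(j) = -j*j/2 = -j²/2)
c(J) = -(5 + J)⁴/2
x(Z, w) = -15000*Z + 18*w (x(Z, w) = 3*((-(5 + 5)⁴/2)*Z + 6*w) = 3*((-½*10⁴)*Z + 6*w) = 3*((-½*10000)*Z + 6*w) = 3*(-5000*Z + 6*w) = -15000*Z + 18*w)
n(X, D) = -15000*D + 18*X
-59713/n(y(4), 252) = -59713/(-15000*252 + 18*4²) = -59713/(-3780000 + 18*16) = -59713/(-3780000 + 288) = -59713/(-3779712) = -59713*(-1/3779712) = 59713/3779712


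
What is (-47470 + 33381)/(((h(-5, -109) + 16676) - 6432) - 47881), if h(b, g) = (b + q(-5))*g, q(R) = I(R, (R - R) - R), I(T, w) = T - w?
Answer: 14089/36002 ≈ 0.39134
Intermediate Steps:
q(R) = 2*R (q(R) = R - ((R - R) - R) = R - (0 - R) = R - (-1)*R = R + R = 2*R)
h(b, g) = g*(-10 + b) (h(b, g) = (b + 2*(-5))*g = (b - 10)*g = (-10 + b)*g = g*(-10 + b))
(-47470 + 33381)/(((h(-5, -109) + 16676) - 6432) - 47881) = (-47470 + 33381)/(((-109*(-10 - 5) + 16676) - 6432) - 47881) = -14089/(((-109*(-15) + 16676) - 6432) - 47881) = -14089/(((1635 + 16676) - 6432) - 47881) = -14089/((18311 - 6432) - 47881) = -14089/(11879 - 47881) = -14089/(-36002) = -14089*(-1/36002) = 14089/36002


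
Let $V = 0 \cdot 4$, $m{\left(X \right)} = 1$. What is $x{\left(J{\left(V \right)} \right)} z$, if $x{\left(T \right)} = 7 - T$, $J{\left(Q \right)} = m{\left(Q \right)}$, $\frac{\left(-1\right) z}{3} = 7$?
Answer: $-126$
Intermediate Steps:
$z = -21$ ($z = \left(-3\right) 7 = -21$)
$V = 0$
$J{\left(Q \right)} = 1$
$x{\left(J{\left(V \right)} \right)} z = \left(7 - 1\right) \left(-21\right) = 6 \left(-21\right) = -126$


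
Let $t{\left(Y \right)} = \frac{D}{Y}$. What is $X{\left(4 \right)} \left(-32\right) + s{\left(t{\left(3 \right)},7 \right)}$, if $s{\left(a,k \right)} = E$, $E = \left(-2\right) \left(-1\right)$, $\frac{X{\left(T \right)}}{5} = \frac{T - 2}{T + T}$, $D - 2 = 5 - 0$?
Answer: $-38$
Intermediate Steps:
$D = 7$ ($D = 2 + \left(5 - 0\right) = 2 + \left(5 + 0\right) = 2 + 5 = 7$)
$t{\left(Y \right)} = \frac{7}{Y}$
$X{\left(T \right)} = \frac{5 \left(-2 + T\right)}{2 T}$ ($X{\left(T \right)} = 5 \frac{T - 2}{T + T} = 5 \frac{-2 + T}{2 T} = \frac{5 \left(-2 + T\right)}{2 T}$)
$E = 2$
$s{\left(a,k \right)} = 2$
$X{\left(4 \right)} \left(-32\right) + s{\left(t{\left(3 \right)},7 \right)} = \left(\frac{5}{2} - \frac{5}{4}\right) \left(-32\right) + 2 = \frac{5}{4} \left(-32\right) + 2 = -40 + 2 = -38$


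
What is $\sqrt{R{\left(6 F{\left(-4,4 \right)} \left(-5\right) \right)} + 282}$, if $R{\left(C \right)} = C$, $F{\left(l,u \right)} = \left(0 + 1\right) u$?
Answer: $9 \sqrt{2} \approx 12.728$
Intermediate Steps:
$F{\left(l,u \right)} = u$ ($F{\left(l,u \right)} = 1 u = u$)
$\sqrt{R{\left(6 F{\left(-4,4 \right)} \left(-5\right) \right)} + 282} = \sqrt{6 \cdot 4 \left(-5\right) + 282} = \sqrt{24 \left(-5\right) + 282} = \sqrt{-120 + 282} = \sqrt{162} = 9 \sqrt{2}$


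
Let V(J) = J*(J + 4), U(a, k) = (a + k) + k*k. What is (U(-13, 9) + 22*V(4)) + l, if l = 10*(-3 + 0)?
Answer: 751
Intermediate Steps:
l = -30 (l = 10*(-3) = -30)
U(a, k) = a + k + k² (U(a, k) = (a + k) + k² = a + k + k²)
V(J) = J*(4 + J)
(U(-13, 9) + 22*V(4)) + l = ((-13 + 9 + 9²) + 22*(4*(4 + 4))) - 30 = ((-13 + 9 + 81) + 22*(4*8)) - 30 = (77 + 22*32) - 30 = (77 + 704) - 30 = 781 - 30 = 751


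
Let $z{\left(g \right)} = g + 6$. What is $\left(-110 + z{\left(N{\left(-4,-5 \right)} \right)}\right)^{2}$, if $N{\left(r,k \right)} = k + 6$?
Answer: $10609$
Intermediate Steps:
$N{\left(r,k \right)} = 6 + k$
$z{\left(g \right)} = 6 + g$
$\left(-110 + z{\left(N{\left(-4,-5 \right)} \right)}\right)^{2} = \left(-110 + \left(6 + \left(6 - 5\right)\right)\right)^{2} = \left(-110 + \left(6 + 1\right)\right)^{2} = \left(-110 + 7\right)^{2} = \left(-103\right)^{2} = 10609$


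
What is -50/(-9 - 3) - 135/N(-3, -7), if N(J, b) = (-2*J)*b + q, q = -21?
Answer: 265/42 ≈ 6.3095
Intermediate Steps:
N(J, b) = -21 - 2*J*b (N(J, b) = (-2*J)*b - 21 = -2*J*b - 21 = -21 - 2*J*b)
-50/(-9 - 3) - 135/N(-3, -7) = -50/(-9 - 3) - 135/(-21 - 2*(-3)*(-7)) = -50/((-12*1)) - 135/(-21 - 42) = -50/(-12) - 135/(-63) = -50*(-1/12) - 135*(-1/63) = 25/6 + 15/7 = 265/42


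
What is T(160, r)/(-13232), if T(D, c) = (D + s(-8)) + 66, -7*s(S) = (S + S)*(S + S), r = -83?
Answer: -663/46312 ≈ -0.014316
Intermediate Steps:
s(S) = -4*S²/7 (s(S) = -(S + S)*(S + S)/7 = -2*S*2*S/7 = -4*S²/7)
T(D, c) = 206/7 + D (T(D, c) = (D - 4/7*(-8)²) + 66 = (D - 4/7*64) + 66 = (D - 256/7) + 66 = (-256/7 + D) + 66 = 206/7 + D)
T(160, r)/(-13232) = (206/7 + 160)/(-13232) = (1326/7)*(-1/13232) = -663/46312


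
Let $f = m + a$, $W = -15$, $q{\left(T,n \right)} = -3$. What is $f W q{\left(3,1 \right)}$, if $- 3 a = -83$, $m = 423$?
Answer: $20280$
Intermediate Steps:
$a = \frac{83}{3}$ ($a = \left(- \frac{1}{3}\right) \left(-83\right) = \frac{83}{3} \approx 27.667$)
$f = \frac{1352}{3}$ ($f = 423 + \frac{83}{3} = \frac{1352}{3} \approx 450.67$)
$f W q{\left(3,1 \right)} = \frac{1352 \left(\left(-15\right) \left(-3\right)\right)}{3} = \frac{1352}{3} \cdot 45 = 20280$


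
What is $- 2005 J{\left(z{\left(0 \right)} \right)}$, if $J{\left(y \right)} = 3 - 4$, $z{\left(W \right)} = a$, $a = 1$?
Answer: $2005$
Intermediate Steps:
$z{\left(W \right)} = 1$
$J{\left(y \right)} = -1$ ($J{\left(y \right)} = 3 - 4 = -1$)
$- 2005 J{\left(z{\left(0 \right)} \right)} = \left(-2005\right) \left(-1\right) = 2005$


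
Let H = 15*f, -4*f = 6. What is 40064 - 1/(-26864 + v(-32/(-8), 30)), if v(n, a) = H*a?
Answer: 1103322497/27539 ≈ 40064.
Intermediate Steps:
f = -3/2 (f = -¼*6 = -3/2 ≈ -1.5000)
H = -45/2 (H = 15*(-3/2) = -45/2 ≈ -22.500)
v(n, a) = -45*a/2
40064 - 1/(-26864 + v(-32/(-8), 30)) = 40064 - 1/(-26864 - 45/2*30) = 40064 - 1/(-26864 - 675) = 40064 - 1/(-27539) = 40064 - 1*(-1/27539) = 40064 + 1/27539 = 1103322497/27539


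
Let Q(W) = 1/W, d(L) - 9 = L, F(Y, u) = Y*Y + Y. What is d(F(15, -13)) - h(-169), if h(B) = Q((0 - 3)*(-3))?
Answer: 2240/9 ≈ 248.89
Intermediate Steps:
F(Y, u) = Y + Y² (F(Y, u) = Y² + Y = Y + Y²)
d(L) = 9 + L
h(B) = ⅑ (h(B) = 1/((0 - 3)*(-3)) = 1/(-3*(-3)) = 1/9 = ⅑)
d(F(15, -13)) - h(-169) = (9 + 15*(1 + 15)) - 1*⅑ = (9 + 15*16) - ⅑ = (9 + 240) - ⅑ = 249 - ⅑ = 2240/9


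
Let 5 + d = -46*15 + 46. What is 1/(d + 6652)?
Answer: 1/6003 ≈ 0.00016658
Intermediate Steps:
d = -649 (d = -5 + (-46*15 + 46) = -5 + (-690 + 46) = -5 - 644 = -649)
1/(d + 6652) = 1/(-649 + 6652) = 1/6003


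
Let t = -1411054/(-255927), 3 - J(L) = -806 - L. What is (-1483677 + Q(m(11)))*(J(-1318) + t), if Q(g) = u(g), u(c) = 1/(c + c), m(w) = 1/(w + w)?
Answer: 191178953042474/255927 ≈ 7.4701e+8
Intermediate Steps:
J(L) = 809 + L (J(L) = 3 - (-806 - L) = 3 + (806 + L) = 809 + L)
m(w) = 1/(2*w)
u(c) = 1/(2*c)
t = 1411054/255927 (t = -1411054*(-1/255927) = 1411054/255927 ≈ 5.5135)
Q(g) = 1/(2*g)
(-1483677 + Q(m(11)))*(J(-1318) + t) = (-1483677 + 1/(2*(((½)/11))))*((809 - 1318) + 1411054/255927) = (-1483677 + 1/(2*(((½)*(1/11)))))*(-509 + 1411054/255927) = (-1483677 + 1/(2*(1/22)))*(-128855789/255927) = (-1483677 + (½)*22)*(-128855789/255927) = (-1483677 + 11)*(-128855789/255927) = -1483666*(-128855789/255927) = 191178953042474/255927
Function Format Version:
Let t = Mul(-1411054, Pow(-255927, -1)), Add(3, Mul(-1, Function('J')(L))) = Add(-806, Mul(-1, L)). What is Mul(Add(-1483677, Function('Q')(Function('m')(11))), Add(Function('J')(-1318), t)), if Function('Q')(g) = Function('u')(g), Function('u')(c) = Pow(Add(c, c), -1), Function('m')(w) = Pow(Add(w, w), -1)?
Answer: Rational(191178953042474, 255927) ≈ 7.4701e+8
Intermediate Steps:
Function('J')(L) = Add(809, L) (Function('J')(L) = Add(3, Mul(-1, Add(-806, Mul(-1, L)))) = Add(3, Add(806, L)) = Add(809, L))
Function('m')(w) = Mul(Rational(1, 2), Pow(w, -1)) (Function('m')(w) = Pow(Mul(2, w), -1) = Mul(Rational(1, 2), Pow(w, -1)))
Function('u')(c) = Mul(Rational(1, 2), Pow(c, -1)) (Function('u')(c) = Pow(Mul(2, c), -1) = Mul(Rational(1, 2), Pow(c, -1)))
t = Rational(1411054, 255927) (t = Mul(-1411054, Rational(-1, 255927)) = Rational(1411054, 255927) ≈ 5.5135)
Function('Q')(g) = Mul(Rational(1, 2), Pow(g, -1))
Mul(Add(-1483677, Function('Q')(Function('m')(11))), Add(Function('J')(-1318), t)) = Mul(Add(-1483677, Mul(Rational(1, 2), Pow(Mul(Rational(1, 2), Pow(11, -1)), -1))), Add(Add(809, -1318), Rational(1411054, 255927))) = Mul(Add(-1483677, Mul(Rational(1, 2), Pow(Mul(Rational(1, 2), Rational(1, 11)), -1))), Add(-509, Rational(1411054, 255927))) = Mul(Add(-1483677, Mul(Rational(1, 2), Pow(Rational(1, 22), -1))), Rational(-128855789, 255927)) = Mul(Add(-1483677, Mul(Rational(1, 2), 22)), Rational(-128855789, 255927)) = Mul(Add(-1483677, 11), Rational(-128855789, 255927)) = Mul(-1483666, Rational(-128855789, 255927)) = Rational(191178953042474, 255927)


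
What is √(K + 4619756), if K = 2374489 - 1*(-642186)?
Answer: 11*√63111 ≈ 2763.4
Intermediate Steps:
K = 3016675 (K = 2374489 + 642186 = 3016675)
√(K + 4619756) = √(3016675 + 4619756) = √7636431 = 11*√63111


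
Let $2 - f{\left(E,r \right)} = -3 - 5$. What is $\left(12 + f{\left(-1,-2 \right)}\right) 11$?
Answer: $242$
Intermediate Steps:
$f{\left(E,r \right)} = 10$ ($f{\left(E,r \right)} = 2 - \left(-3 - 5\right) = 2 - -8 = 2 + 8 = 10$)
$\left(12 + f{\left(-1,-2 \right)}\right) 11 = \left(12 + 10\right) 11 = 22 \cdot 11 = 242$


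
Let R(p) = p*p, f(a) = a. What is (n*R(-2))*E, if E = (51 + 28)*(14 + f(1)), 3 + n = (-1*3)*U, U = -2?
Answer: 14220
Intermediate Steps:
n = 3 (n = -3 - 1*3*(-2) = -3 - 3*(-2) = -3 + 6 = 3)
E = 1185 (E = (51 + 28)*(14 + 1) = 79*15 = 1185)
R(p) = p²
(n*R(-2))*E = (3*(-2)²)*1185 = (3*4)*1185 = 12*1185 = 14220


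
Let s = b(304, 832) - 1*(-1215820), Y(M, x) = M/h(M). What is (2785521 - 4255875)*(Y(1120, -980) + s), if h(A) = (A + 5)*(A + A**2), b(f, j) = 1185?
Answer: -752230866867553868/420375 ≈ -1.7894e+12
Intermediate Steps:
h(A) = (5 + A)*(A + A**2)
Y(M, x) = 1/(5 + M**2 + 6*M) (Y(M, x) = M/((M*(5 + M**2 + 6*M))) = M*(1/(M*(5 + M**2 + 6*M))) = 1/(5 + M**2 + 6*M))
s = 1217005 (s = 1185 - 1*(-1215820) = 1185 + 1215820 = 1217005)
(2785521 - 4255875)*(Y(1120, -980) + s) = (2785521 - 4255875)*(1/(5 + 1120**2 + 6*1120) + 1217005) = -1470354*(1/(5 + 1254400 + 6720) + 1217005) = -1470354*(1/1261125 + 1217005) = -1470354*1534795430626/1261125 = -752230866867553868/420375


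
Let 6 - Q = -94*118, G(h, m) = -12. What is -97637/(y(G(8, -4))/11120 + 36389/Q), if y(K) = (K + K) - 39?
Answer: -6024679368560/201973253 ≈ -29829.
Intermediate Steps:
Q = 11098 (Q = 6 - (-94)*118 = 6 - 1*(-11092) = 6 + 11092 = 11098)
y(K) = -39 + 2*K (y(K) = 2*K - 39 = -39 + 2*K)
-97637/(y(G(8, -4))/11120 + 36389/Q) = -97637/((-39 + 2*(-12))/11120 + 36389/11098) = -97637/((-39 - 24)*(1/11120) + 36389*(1/11098)) = -97637/(-63*1/11120 + 36389/11098) = -97637/(-63/11120 + 36389/11098) = -97637/201973253/61704880 = -97637*61704880/201973253 = -6024679368560/201973253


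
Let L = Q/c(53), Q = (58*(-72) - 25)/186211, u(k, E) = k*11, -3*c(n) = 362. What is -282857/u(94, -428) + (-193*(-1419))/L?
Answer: 6362866484785275/4343834 ≈ 1.4648e+9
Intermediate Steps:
c(n) = -362/3 (c(n) = -⅓*362 = -362/3)
u(k, E) = 11*k
Q = -4201/186211 (Q = (-4176 - 25)*(1/186211) = -4201*1/186211 = -4201/186211 ≈ -0.022560)
L = 12603/67408382 (L = -4201/(186211*(-362/3)) = -4201/186211*(-3/362) = 12603/67408382 ≈ 0.00018696)
-282857/u(94, -428) + (-193*(-1419))/L = -282857/(11*94) + (-193*(-1419))/(12603/67408382) = -282857/1034 + 273867*(67408382/12603) = -282857*1/1034 + 6153643784398/4201 = -282857/1034 + 6153643784398/4201 = 6362866484785275/4343834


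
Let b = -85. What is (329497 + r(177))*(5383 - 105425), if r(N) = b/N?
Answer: -5834537877128/177 ≈ -3.2963e+10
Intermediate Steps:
r(N) = -85/N
(329497 + r(177))*(5383 - 105425) = (329497 - 85/177)*(5383 - 105425) = (329497 - 85*1/177)*(-100042) = (329497 - 85/177)*(-100042) = (58320884/177)*(-100042) = -5834537877128/177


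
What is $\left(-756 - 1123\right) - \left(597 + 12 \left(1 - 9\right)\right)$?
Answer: $-2380$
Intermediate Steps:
$\left(-756 - 1123\right) - \left(597 + 12 \left(1 - 9\right)\right) = -1879 + \left(\left(\left(-12\right) \left(-8\right) - 782\right) + 185\right) = -1879 + \left(\left(96 - 782\right) + 185\right) = -1879 + \left(-686 + 185\right) = -1879 - 501 = -2380$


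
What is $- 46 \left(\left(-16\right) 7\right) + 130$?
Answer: $5282$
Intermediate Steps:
$- 46 \left(\left(-16\right) 7\right) + 130 = \left(-46\right) \left(-112\right) + 130 = 5152 + 130 = 5282$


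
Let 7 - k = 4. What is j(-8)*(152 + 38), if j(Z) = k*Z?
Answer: -4560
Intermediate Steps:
k = 3 (k = 7 - 1*4 = 7 - 4 = 3)
j(Z) = 3*Z
j(-8)*(152 + 38) = (3*(-8))*(152 + 38) = -24*190 = -4560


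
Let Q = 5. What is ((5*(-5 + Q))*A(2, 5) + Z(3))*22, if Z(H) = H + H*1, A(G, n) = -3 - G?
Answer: 132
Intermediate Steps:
Z(H) = 2*H (Z(H) = H + H = 2*H)
((5*(-5 + Q))*A(2, 5) + Z(3))*22 = ((5*(-5 + 5))*(-3 - 1*2) + 2*3)*22 = ((5*0)*(-3 - 2) + 6)*22 = (0*(-5) + 6)*22 = (0 + 6)*22 = 6*22 = 132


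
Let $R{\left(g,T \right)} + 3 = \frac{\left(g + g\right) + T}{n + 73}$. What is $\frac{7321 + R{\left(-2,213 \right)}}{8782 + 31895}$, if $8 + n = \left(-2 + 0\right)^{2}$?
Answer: $\frac{505151}{2806713} \approx 0.17998$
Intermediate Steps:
$n = -4$ ($n = -8 + \left(-2 + 0\right)^{2} = -8 + \left(-2\right)^{2} = -8 + 4 = -4$)
$R{\left(g,T \right)} = -3 + \frac{T}{69} + \frac{2 g}{69}$ ($R{\left(g,T \right)} = -3 + \frac{\left(g + g\right) + T}{-4 + 73} = -3 + \frac{2 g + T}{69} = -3 + \left(T + 2 g\right) \frac{1}{69} = -3 + \left(\frac{T}{69} + \frac{2 g}{69}\right) = -3 + \frac{T}{69} + \frac{2 g}{69}$)
$\frac{7321 + R{\left(-2,213 \right)}}{8782 + 31895} = \frac{7321 + \left(-3 + \frac{1}{69} \cdot 213 + \frac{2}{69} \left(-2\right)\right)}{8782 + 31895} = \frac{7321 - - \frac{2}{69}}{40677} = \left(7321 + \frac{2}{69}\right) \frac{1}{40677} = \frac{505151}{69} \cdot \frac{1}{40677} = \frac{505151}{2806713}$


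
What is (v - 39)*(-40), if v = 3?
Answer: 1440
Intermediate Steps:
(v - 39)*(-40) = (3 - 39)*(-40) = -36*(-40) = 1440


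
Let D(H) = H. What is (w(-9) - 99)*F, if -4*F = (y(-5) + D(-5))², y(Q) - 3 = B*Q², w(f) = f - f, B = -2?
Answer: 66924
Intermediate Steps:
w(f) = 0
y(Q) = 3 - 2*Q²
F = -676 (F = -((3 - 2*(-5)²) - 5)²/4 = -((3 - 2*25) - 5)²/4 = -((3 - 50) - 5)²/4 = -(-47 - 5)²/4 = -¼*(-52)² = -¼*2704 = -676)
(w(-9) - 99)*F = (0 - 99)*(-676) = -99*(-676) = 66924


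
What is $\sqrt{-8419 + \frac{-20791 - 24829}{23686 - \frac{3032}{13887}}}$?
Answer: $\frac{i \sqrt{9110708844103400305}}{32892445} \approx 91.766 i$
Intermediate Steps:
$\sqrt{-8419 + \frac{-20791 - 24829}{23686 - \frac{3032}{13887}}} = \sqrt{-8419 - \frac{45620}{23686 - \frac{3032}{13887}}} = \sqrt{-8419 - \frac{45620}{\frac{328924450}{13887}}} = \sqrt{-8419 - \frac{63352494}{32892445}} = \sqrt{- \frac{276984846949}{32892445}} = \frac{i \sqrt{9110708844103400305}}{32892445}$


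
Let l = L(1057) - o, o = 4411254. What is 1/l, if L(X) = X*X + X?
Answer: -1/3292948 ≈ -3.0368e-7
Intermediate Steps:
L(X) = X + X**2 (L(X) = X**2 + X = X + X**2)
l = -3292948 (l = 1057*(1 + 1057) - 1*4411254 = 1057*1058 - 4411254 = 1118306 - 4411254 = -3292948)
1/l = 1/(-3292948) = -1/3292948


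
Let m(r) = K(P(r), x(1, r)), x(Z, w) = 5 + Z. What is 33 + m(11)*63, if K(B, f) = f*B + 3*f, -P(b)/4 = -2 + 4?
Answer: -1857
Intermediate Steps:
P(b) = -8 (P(b) = -4*(-2 + 4) = -4*2 = -8)
K(B, f) = 3*f + B*f (K(B, f) = B*f + 3*f = 3*f + B*f)
m(r) = -30 (m(r) = (5 + 1)*(3 - 8) = 6*(-5) = -30)
33 + m(11)*63 = 33 - 30*63 = 33 - 1890 = -1857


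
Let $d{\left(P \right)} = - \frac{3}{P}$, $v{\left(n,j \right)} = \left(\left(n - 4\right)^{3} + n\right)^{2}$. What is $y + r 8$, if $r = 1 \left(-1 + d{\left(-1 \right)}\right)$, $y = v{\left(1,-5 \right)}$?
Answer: $692$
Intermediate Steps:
$v{\left(n,j \right)} = \left(n + \left(-4 + n\right)^{3}\right)^{2}$ ($v{\left(n,j \right)} = \left(\left(-4 + n\right)^{3} + n\right)^{2} = \left(n + \left(-4 + n\right)^{3}\right)^{2}$)
$y = 676$ ($y = \left(1 + \left(-4 + 1\right)^{3}\right)^{2} = \left(1 + \left(-3\right)^{3}\right)^{2} = \left(1 - 27\right)^{2} = \left(-26\right)^{2} = 676$)
$r = 2$ ($r = 1 \left(-1 - \frac{3}{-1}\right) = 1 \left(-1 - -3\right) = 1 \left(-1 + 3\right) = 1 \cdot 2 = 2$)
$y + r 8 = 676 + 2 \cdot 8 = 676 + 16 = 692$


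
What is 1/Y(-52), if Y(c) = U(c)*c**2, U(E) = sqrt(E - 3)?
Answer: -I*sqrt(55)/148720 ≈ -4.9867e-5*I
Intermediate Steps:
U(E) = sqrt(-3 + E)
Y(c) = c**2*sqrt(-3 + c) (Y(c) = sqrt(-3 + c)*c**2 = c**2*sqrt(-3 + c))
1/Y(-52) = 1/((-52)**2*sqrt(-3 - 52)) = 1/(2704*sqrt(-55)) = 1/(2704*(I*sqrt(55))) = 1/(2704*I*sqrt(55)) = -I*sqrt(55)/148720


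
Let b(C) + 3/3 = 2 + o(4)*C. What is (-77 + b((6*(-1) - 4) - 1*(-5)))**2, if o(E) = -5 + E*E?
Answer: 17161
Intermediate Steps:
o(E) = -5 + E**2
b(C) = 1 + 11*C (b(C) = -1 + (2 + (-5 + 4**2)*C) = -1 + (2 + (-5 + 16)*C) = -1 + (2 + 11*C) = 1 + 11*C)
(-77 + b((6*(-1) - 4) - 1*(-5)))**2 = (-77 + (1 + 11*((6*(-1) - 4) - 1*(-5))))**2 = (-77 + (1 + 11*((-6 - 4) + 5)))**2 = (-77 + (1 + 11*(-10 + 5)))**2 = (-77 + (1 + 11*(-5)))**2 = (-77 + (1 - 55))**2 = (-77 - 54)**2 = (-131)**2 = 17161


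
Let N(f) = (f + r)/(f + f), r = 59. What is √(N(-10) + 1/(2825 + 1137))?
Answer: I*√961369395/19810 ≈ 1.5652*I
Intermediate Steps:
N(f) = (59 + f)/(2*f) (N(f) = (f + 59)/(f + f) = (59 + f)/((2*f)) = (59 + f)*(1/(2*f)) = (59 + f)/(2*f))
√(N(-10) + 1/(2825 + 1137)) = √((½)*(59 - 10)/(-10) + 1/(2825 + 1137)) = √((½)*(-⅒)*49 + 1/3962) = √(-49/20 + 1/3962) = √(-97059/39620) = I*√961369395/19810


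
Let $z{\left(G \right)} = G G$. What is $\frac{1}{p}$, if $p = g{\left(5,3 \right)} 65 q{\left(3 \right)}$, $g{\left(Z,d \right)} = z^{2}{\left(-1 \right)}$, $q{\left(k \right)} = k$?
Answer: $\frac{1}{195} \approx 0.0051282$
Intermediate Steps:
$z{\left(G \right)} = G^{2}$
$g{\left(Z,d \right)} = 1$ ($g{\left(Z,d \right)} = \left(\left(-1\right)^{2}\right)^{2} = 1^{2} = 1$)
$p = 195$ ($p = 1 \cdot 65 \cdot 3 = 65 \cdot 3 = 195$)
$\frac{1}{p} = \frac{1}{195}$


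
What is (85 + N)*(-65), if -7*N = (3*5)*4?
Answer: -34775/7 ≈ -4967.9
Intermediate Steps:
N = -60/7 (N = -3*5*4/7 = -15*4/7 = -⅐*60 = -60/7 ≈ -8.5714)
(85 + N)*(-65) = (85 - 60/7)*(-65) = (535/7)*(-65) = -34775/7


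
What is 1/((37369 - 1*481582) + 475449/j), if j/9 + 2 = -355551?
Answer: -1066659/473823952850 ≈ -2.2512e-6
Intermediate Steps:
j = -3199977 (j = -18 + 9*(-355551) = -18 - 3199959 = -3199977)
1/((37369 - 1*481582) + 475449/j) = 1/((37369 - 1*481582) + 475449/(-3199977)) = 1/((37369 - 481582) + 475449*(-1/3199977)) = 1/(-444213 - 158483/1066659) = 1/(-473823952850/1066659) = -1066659/473823952850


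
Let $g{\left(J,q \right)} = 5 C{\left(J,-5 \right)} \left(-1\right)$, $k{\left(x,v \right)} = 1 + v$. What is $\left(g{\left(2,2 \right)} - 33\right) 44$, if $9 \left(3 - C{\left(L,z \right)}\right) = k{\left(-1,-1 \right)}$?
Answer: $-2112$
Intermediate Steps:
$C{\left(L,z \right)} = 3$ ($C{\left(L,z \right)} = 3 - \frac{1 - 1}{9} = 3 - 0 = 3 + 0 = 3$)
$g{\left(J,q \right)} = -15$ ($g{\left(J,q \right)} = 5 \cdot 3 \left(-1\right) = 15 \left(-1\right) = -15$)
$\left(g{\left(2,2 \right)} - 33\right) 44 = \left(-15 - 33\right) 44 = \left(-48\right) 44 = -2112$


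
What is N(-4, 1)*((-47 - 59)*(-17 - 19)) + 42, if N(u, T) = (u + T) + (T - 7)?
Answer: -34302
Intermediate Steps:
N(u, T) = -7 + u + 2*T (N(u, T) = (T + u) + (-7 + T) = -7 + u + 2*T)
N(-4, 1)*((-47 - 59)*(-17 - 19)) + 42 = (-7 - 4 + 2*1)*((-47 - 59)*(-17 - 19)) + 42 = (-7 - 4 + 2)*(-106*(-36)) + 42 = -9*3816 + 42 = -34344 + 42 = -34302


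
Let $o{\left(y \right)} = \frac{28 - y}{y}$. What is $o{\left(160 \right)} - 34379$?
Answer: $- \frac{1375193}{40} \approx -34380.0$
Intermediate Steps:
$o{\left(y \right)} = \frac{28 - y}{y}$
$o{\left(160 \right)} - 34379 = \frac{28 - 160}{160} - 34379 = \frac{1}{160} \left(-132\right) - 34379 = - \frac{33}{40} - 34379 = - \frac{1375193}{40}$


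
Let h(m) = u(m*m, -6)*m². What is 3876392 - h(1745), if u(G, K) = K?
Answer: 22146542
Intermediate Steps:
h(m) = -6*m²
3876392 - h(1745) = 3876392 - (-6)*1745² = 3876392 - (-6)*3045025 = 3876392 - 1*(-18270150) = 3876392 + 18270150 = 22146542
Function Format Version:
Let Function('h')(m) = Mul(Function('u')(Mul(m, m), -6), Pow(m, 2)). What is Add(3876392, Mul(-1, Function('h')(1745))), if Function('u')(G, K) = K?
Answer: 22146542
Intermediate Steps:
Function('h')(m) = Mul(-6, Pow(m, 2))
Add(3876392, Mul(-1, Function('h')(1745))) = Add(3876392, Mul(-1, Mul(-6, Pow(1745, 2)))) = Add(3876392, Mul(-1, Mul(-6, 3045025))) = Add(3876392, Mul(-1, -18270150)) = Add(3876392, 18270150) = 22146542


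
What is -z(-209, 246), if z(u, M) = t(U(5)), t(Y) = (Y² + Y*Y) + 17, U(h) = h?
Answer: -67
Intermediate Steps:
t(Y) = 17 + 2*Y² (t(Y) = (Y² + Y²) + 17 = 2*Y² + 17 = 17 + 2*Y²)
z(u, M) = 67 (z(u, M) = 17 + 2*5² = 17 + 2*25 = 17 + 50 = 67)
-z(-209, 246) = -1*67 = -67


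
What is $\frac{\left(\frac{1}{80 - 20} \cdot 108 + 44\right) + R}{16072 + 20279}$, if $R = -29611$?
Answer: $- \frac{21118}{25965} \approx -0.81333$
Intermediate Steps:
$\frac{\left(\frac{1}{80 - 20} \cdot 108 + 44\right) + R}{16072 + 20279} = \frac{\left(\frac{1}{80 - 20} \cdot 108 + 44\right) - 29611}{16072 + 20279} = \frac{\left(\frac{1}{60} \cdot 108 + 44\right) - 29611}{36351} = \left(\left(\frac{1}{60} \cdot 108 + 44\right) - 29611\right) \frac{1}{36351} = \left(\left(\frac{9}{5} + 44\right) - 29611\right) \frac{1}{36351} = \left(\frac{229}{5} - 29611\right) \frac{1}{36351} = \left(- \frac{147826}{5}\right) \frac{1}{36351} = - \frac{21118}{25965}$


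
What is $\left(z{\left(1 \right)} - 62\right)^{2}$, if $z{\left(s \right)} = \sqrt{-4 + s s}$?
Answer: $\left(62 - i \sqrt{3}\right)^{2} \approx 3841.0 - 214.77 i$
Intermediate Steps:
$z{\left(s \right)} = \sqrt{-4 + s^{2}}$
$\left(z{\left(1 \right)} - 62\right)^{2} = \left(\sqrt{-4 + 1^{2}} - 62\right)^{2} = \left(\sqrt{-4 + 1} - 62\right)^{2} = \left(\sqrt{-3} - 62\right)^{2} = \left(i \sqrt{3} - 62\right)^{2} = \left(-62 + i \sqrt{3}\right)^{2}$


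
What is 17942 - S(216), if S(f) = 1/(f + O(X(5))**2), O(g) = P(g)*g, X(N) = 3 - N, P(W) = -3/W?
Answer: 4036949/225 ≈ 17942.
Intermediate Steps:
O(g) = -3 (O(g) = (-3/g)*g = -3)
S(f) = 1/(9 + f) (S(f) = 1/(f + (-3)**2) = 1/(f + 9) = 1/(9 + f))
17942 - S(216) = 17942 - 1/(9 + 216) = 17942 - 1/225 = 4036949/225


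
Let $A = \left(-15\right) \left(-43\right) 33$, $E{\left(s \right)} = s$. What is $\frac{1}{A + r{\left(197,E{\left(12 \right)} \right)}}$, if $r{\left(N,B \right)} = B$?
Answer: $\frac{1}{21297} \approx 4.6955 \cdot 10^{-5}$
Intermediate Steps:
$A = 21285$ ($A = 645 \cdot 33 = 21285$)
$\frac{1}{A + r{\left(197,E{\left(12 \right)} \right)}} = \frac{1}{21285 + 12} = \frac{1}{21297}$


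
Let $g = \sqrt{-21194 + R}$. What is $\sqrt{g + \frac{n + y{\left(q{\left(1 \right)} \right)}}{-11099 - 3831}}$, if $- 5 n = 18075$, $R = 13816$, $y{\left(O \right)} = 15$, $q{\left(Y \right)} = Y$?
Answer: $\frac{\sqrt{537480 + 2229049 i \sqrt{7378}}}{1493} \approx 6.5627 + 6.5443 i$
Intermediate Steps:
$n = -3615$ ($n = \left(- \frac{1}{5}\right) 18075 = -3615$)
$g = i \sqrt{7378}$ ($g = \sqrt{-21194 + 13816} = \sqrt{-7378} = i \sqrt{7378} \approx 85.895 i$)
$\sqrt{g + \frac{n + y{\left(q{\left(1 \right)} \right)}}{-11099 - 3831}} = \sqrt{i \sqrt{7378} + \frac{-3615 + 15}{-11099 - 3831}} = \sqrt{i \sqrt{7378} - \frac{3600}{-14930}} = \sqrt{i \sqrt{7378} - - \frac{360}{1493}} = \sqrt{i \sqrt{7378} + \frac{360}{1493}} = \sqrt{\frac{360}{1493} + i \sqrt{7378}}$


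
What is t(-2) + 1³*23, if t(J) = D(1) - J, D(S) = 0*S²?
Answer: 25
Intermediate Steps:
D(S) = 0
t(J) = -J (t(J) = 0 - J = -J)
t(-2) + 1³*23 = -1*(-2) + 1³*23 = 2 + 1*23 = 2 + 23 = 25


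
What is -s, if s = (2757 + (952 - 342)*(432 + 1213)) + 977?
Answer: -1007184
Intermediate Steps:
s = 1007184 (s = (2757 + 610*1645) + 977 = (2757 + 1003450) + 977 = 1006207 + 977 = 1007184)
-s = -1*1007184 = -1007184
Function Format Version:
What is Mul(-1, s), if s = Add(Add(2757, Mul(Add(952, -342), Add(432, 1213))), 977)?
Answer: -1007184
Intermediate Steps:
s = 1007184 (s = Add(Add(2757, Mul(610, 1645)), 977) = Add(Add(2757, 1003450), 977) = Add(1006207, 977) = 1007184)
Mul(-1, s) = Mul(-1, 1007184) = -1007184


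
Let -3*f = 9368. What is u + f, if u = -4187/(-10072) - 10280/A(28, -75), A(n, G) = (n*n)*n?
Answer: -16182068575/5182044 ≈ -3122.7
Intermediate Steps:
A(n, G) = n³ (A(n, G) = n²*n = n³)
f = -9368/3 (f = -⅓*9368 = -9368/3 ≈ -3122.7)
u = -90837/1727348 (u = -4187/(-10072) - 10280/(28³) = -4187*(-1/10072) - 10280/21952 = 4187/10072 - 10280*1/21952 = 4187/10072 - 1285/2744 = -90837/1727348 ≈ -0.052588)
u + f = -90837/1727348 - 9368/3 = -16182068575/5182044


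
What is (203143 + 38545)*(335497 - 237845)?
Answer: 23601316576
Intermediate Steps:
(203143 + 38545)*(335497 - 237845) = 241688*97652 = 23601316576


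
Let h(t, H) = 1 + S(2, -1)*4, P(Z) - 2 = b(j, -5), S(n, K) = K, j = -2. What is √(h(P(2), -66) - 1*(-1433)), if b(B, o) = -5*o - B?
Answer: √1430 ≈ 37.815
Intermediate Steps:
b(B, o) = -B - 5*o
P(Z) = 29 (P(Z) = 2 + (-1*(-2) - 5*(-5)) = 2 + (2 + 25) = 2 + 27 = 29)
h(t, H) = -3 (h(t, H) = 1 - 1*4 = 1 - 4 = -3)
√(h(P(2), -66) - 1*(-1433)) = √(-3 - 1*(-1433)) = √(-3 + 1433) = √1430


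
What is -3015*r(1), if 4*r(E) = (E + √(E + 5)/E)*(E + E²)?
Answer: -3015/2 - 3015*√6/2 ≈ -5200.1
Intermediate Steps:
r(E) = (E + E²)*(E + √(5 + E)/E)/4 (r(E) = ((E + √(E + 5)/E)*(E + E²))/4 = ((E + √(5 + E)/E)*(E + E²))/4 = ((E + E²)*(E + √(5 + E)/E))/4 = (E + E²)*(E + √(5 + E)/E)/4)
-3015*r(1) = -3015*((¼)*1² + (¼)*1³ + √(5 + 1)/4 + (¼)*1*√(5 + 1)) = -3015*((¼)*1 + (¼)*1 + √6/4 + (¼)*1*√6) = -3015*(¼ + ¼ + √6/4 + √6/4) = -3015*(½ + √6/2) = -3015/2 - 3015*√6/2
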